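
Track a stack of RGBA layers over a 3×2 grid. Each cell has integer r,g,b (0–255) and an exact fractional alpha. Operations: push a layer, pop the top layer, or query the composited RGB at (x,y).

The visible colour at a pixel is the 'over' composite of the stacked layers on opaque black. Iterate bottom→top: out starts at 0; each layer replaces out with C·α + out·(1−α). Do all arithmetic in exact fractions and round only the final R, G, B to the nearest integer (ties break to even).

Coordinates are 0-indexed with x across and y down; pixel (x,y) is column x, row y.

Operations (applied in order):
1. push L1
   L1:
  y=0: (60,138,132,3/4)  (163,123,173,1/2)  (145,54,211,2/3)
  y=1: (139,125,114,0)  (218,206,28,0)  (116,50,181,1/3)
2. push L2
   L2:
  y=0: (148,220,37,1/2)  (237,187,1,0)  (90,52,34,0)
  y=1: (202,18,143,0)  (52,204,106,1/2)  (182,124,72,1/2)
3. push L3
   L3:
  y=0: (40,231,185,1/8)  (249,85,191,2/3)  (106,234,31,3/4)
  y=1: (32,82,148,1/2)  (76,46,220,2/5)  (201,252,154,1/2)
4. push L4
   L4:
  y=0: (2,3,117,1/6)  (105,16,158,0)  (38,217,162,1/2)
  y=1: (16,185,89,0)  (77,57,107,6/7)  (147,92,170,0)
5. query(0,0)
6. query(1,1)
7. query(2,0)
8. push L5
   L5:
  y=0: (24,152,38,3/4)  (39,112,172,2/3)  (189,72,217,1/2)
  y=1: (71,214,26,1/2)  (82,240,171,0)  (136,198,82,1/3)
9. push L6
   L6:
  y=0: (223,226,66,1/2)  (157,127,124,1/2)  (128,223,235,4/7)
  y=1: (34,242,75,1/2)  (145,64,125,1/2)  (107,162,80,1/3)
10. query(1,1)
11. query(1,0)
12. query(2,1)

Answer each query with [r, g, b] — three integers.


(0,0) stack=L1,L2,L3,L4; from [0,0,0]:
+L1 (α=3/4) → [45, 207/2, 99]
+L2 (α=1/2) → [193/2, 647/4, 68]
+L3 (α=1/8) → [1431/16, 5453/32, 661/8]
+L4 (α=1/6) → [7187/96, 27361/192, 4241/48]
→ [75, 143, 88]

(1,1) stack=L1,L2,L3,L4; from [0,0,0]:
L1 α=0: [0, 0, 0]
L2 α=1/2: [26, 102, 53]
L3 α=2/5: [46, 398/5, 599/5]
L4 α=6/7: [508/7, 2108/35, 3809/35]
rounded: [73, 60, 109]

at x=2,y=0 over L1,L2,L3,L4:
after L1 α=2/3: [290/3, 36, 422/3]
after L2 α=0: [290/3, 36, 422/3]
after L3 α=3/4: [311/3, 369/2, 701/12]
after L4 α=1/2: [425/6, 803/4, 2645/24]
→ [71, 201, 110]

(1,1) stack=L1,L2,L3,L4,L5,L6; from [0,0,0]:
L1 α=0: [0, 0, 0]
L2 α=1/2: [26, 102, 53]
L3 α=2/5: [46, 398/5, 599/5]
L4 α=6/7: [508/7, 2108/35, 3809/35]
L5 α=0: [508/7, 2108/35, 3809/35]
L6 α=1/2: [1523/14, 2174/35, 4092/35]
= [109, 62, 117]

(1,0) stack=L1,L2,L3,L4,L5,L6; from [0,0,0]:
L1 α=1/2: [163/2, 123/2, 173/2]
L2 α=0: [163/2, 123/2, 173/2]
L3 α=2/3: [1159/6, 463/6, 937/6]
L4 α=0: [1159/6, 463/6, 937/6]
L5 α=2/3: [1627/18, 1807/18, 3001/18]
L6 α=1/2: [4453/36, 4093/36, 5233/36]
→ [124, 114, 145]

(2,1) stack=L1,L2,L3,L4,L5,L6; from [0,0,0]:
L1 α=1/3: [116/3, 50/3, 181/3]
L2 α=1/2: [331/3, 211/3, 397/6]
L3 α=1/2: [467/3, 967/6, 1321/12]
L4 α=0: [467/3, 967/6, 1321/12]
L5 α=1/3: [1342/9, 1561/9, 1813/18]
L6 α=1/3: [3647/27, 4580/27, 2533/27]
rounded: [135, 170, 94]


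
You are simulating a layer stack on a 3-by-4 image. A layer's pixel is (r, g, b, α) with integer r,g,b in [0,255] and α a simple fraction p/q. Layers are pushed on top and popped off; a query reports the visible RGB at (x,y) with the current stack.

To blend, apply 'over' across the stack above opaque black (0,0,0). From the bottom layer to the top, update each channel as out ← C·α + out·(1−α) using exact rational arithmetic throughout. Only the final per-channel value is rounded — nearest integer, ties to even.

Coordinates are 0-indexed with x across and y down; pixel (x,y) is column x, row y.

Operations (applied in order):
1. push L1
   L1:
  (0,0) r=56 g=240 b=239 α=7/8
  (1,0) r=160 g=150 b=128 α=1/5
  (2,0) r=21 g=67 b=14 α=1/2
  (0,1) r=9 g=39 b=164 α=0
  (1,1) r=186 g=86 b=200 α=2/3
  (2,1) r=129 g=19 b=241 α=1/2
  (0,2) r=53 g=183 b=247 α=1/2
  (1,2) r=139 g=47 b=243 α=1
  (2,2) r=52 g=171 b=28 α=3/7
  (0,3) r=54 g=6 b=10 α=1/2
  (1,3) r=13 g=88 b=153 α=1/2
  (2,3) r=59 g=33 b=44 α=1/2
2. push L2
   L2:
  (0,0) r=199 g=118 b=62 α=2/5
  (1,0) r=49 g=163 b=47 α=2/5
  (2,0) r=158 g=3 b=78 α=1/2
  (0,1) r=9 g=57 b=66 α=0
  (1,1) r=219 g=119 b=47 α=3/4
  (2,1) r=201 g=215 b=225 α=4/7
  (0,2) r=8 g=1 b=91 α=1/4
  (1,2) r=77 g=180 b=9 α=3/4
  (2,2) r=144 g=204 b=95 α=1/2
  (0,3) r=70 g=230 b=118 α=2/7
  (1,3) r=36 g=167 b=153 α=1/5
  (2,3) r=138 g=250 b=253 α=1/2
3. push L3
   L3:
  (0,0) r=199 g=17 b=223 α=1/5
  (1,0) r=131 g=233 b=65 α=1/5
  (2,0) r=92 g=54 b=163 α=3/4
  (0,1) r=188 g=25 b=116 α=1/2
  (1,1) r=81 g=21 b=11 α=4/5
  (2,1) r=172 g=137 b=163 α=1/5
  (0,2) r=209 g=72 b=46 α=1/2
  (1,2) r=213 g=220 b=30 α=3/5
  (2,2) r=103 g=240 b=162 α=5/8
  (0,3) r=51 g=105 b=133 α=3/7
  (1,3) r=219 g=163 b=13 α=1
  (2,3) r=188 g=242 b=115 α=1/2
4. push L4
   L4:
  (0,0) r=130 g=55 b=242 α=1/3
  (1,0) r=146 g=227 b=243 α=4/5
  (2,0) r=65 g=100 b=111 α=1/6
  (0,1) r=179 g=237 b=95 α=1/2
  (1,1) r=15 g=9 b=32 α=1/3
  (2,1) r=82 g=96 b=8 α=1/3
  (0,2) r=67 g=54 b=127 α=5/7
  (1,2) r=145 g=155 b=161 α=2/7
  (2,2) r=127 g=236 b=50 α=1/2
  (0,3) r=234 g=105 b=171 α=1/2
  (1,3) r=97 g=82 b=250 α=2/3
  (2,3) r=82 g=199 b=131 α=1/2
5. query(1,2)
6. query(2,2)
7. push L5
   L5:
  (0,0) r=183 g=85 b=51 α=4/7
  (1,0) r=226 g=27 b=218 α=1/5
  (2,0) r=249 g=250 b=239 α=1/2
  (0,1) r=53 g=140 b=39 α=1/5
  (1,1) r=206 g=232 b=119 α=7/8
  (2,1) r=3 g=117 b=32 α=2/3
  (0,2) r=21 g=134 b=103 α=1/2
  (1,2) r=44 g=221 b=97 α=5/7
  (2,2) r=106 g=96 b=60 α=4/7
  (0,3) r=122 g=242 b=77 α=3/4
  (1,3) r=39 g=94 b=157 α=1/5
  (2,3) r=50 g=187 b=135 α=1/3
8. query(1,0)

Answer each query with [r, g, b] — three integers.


(1,2) stack=L1,L2,L3,L4; from [0,0,0]:
L1 α=1: [139, 47, 243]
L2 α=3/4: [185/2, 587/4, 135/2]
L3 α=3/5: [824/5, 1907/10, 45]
L4 α=2/7: [1114/7, 361/2, 547/7]
rounded: [159, 180, 78]

(2,2) stack=L1,L2,L3,L4; from [0,0,0]:
after L1 α=3/7: [156/7, 513/7, 12]
after L2 α=1/2: [582/7, 1941/14, 107/2]
after L3 α=5/8: [5351/56, 22623/112, 1941/16]
after L4 α=1/2: [12463/112, 49055/224, 2741/32]
= [111, 219, 86]

(1,0) stack=L1,L2,L3,L4,L5; from [0,0,0]:
after L1 α=1/5: [32, 30, 128/5]
after L2 α=2/5: [194/5, 416/5, 854/25]
after L3 α=1/5: [1431/25, 2829/25, 5041/125]
after L4 α=4/5: [16031/125, 25529/125, 126541/625]
after L5 α=1/5: [92374/625, 105491/625, 642414/3125]
= [148, 169, 206]


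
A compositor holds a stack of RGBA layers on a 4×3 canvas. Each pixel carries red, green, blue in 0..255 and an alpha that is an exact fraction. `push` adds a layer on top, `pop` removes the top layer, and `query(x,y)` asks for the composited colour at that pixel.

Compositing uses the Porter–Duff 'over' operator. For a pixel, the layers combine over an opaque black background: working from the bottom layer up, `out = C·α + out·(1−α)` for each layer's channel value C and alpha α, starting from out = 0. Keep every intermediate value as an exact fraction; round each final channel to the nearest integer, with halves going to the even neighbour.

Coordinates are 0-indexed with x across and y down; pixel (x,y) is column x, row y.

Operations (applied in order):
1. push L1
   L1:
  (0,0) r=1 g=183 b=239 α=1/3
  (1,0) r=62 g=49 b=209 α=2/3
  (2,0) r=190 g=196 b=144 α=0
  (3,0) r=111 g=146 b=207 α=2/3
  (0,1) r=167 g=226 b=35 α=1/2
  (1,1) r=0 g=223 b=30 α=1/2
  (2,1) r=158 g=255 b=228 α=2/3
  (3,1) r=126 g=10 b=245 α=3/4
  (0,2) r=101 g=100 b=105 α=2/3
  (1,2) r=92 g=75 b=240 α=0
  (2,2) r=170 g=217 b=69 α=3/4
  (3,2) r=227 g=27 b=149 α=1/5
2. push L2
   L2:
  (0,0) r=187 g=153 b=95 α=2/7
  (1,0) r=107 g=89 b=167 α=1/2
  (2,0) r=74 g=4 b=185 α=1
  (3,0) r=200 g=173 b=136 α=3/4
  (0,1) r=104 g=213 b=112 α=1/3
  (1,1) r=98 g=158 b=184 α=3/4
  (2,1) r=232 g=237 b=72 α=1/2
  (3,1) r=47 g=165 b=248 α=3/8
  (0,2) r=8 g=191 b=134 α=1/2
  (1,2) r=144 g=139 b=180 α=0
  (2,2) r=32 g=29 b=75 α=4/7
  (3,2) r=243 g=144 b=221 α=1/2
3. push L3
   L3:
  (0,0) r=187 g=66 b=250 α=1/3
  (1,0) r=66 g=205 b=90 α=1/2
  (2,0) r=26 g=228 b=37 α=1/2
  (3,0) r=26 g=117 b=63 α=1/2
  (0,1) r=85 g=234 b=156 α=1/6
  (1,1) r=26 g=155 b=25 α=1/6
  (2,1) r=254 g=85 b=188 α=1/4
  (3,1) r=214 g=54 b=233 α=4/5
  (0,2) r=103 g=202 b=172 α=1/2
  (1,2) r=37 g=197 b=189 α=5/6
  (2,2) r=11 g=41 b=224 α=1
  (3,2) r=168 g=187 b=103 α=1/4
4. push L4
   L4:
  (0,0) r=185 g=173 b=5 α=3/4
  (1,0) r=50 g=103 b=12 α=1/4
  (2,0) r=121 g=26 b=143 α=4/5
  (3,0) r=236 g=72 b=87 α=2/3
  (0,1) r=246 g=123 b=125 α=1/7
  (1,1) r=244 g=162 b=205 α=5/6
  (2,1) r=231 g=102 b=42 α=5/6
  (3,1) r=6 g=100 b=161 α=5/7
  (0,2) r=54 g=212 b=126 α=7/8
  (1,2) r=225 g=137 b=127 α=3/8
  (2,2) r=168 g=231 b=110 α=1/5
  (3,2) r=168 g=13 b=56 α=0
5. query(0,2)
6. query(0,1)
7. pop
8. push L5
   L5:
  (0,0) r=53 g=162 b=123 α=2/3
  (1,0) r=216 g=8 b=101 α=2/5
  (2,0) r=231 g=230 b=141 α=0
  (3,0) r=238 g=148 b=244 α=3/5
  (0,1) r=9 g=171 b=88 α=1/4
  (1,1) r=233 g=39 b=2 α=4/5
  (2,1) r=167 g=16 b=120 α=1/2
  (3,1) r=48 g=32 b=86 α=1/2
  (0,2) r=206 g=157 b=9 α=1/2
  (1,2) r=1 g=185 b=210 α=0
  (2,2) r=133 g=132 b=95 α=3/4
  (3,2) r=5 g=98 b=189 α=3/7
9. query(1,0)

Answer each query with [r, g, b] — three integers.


at x=0,y=2 over L1,L2,L3,L4:
+L1 (α=2/3) → [202/3, 200/3, 70]
+L2 (α=1/2) → [113/3, 773/6, 102]
+L3 (α=1/2) → [211/3, 1985/12, 137]
+L4 (α=7/8) → [1345/24, 19793/96, 1019/8]
= [56, 206, 127]

(0,1) stack=L1,L2,L3,L4; from [0,0,0]:
after L1 α=1/2: [167/2, 113, 35/2]
after L2 α=1/3: [271/3, 439/3, 49]
after L3 α=1/6: [805/9, 2897/18, 401/6]
after L4 α=1/7: [2348/21, 3266/21, 526/7]
= [112, 156, 75]

(1,0) stack=L1,L2,L3,L5; from [0,0,0]:
after L1 α=2/3: [124/3, 98/3, 418/3]
after L2 α=1/2: [445/6, 365/6, 919/6]
after L3 α=1/2: [841/12, 1595/12, 1459/12]
after L5 α=2/5: [2569/20, 1659/20, 2267/20]
= [128, 83, 113]


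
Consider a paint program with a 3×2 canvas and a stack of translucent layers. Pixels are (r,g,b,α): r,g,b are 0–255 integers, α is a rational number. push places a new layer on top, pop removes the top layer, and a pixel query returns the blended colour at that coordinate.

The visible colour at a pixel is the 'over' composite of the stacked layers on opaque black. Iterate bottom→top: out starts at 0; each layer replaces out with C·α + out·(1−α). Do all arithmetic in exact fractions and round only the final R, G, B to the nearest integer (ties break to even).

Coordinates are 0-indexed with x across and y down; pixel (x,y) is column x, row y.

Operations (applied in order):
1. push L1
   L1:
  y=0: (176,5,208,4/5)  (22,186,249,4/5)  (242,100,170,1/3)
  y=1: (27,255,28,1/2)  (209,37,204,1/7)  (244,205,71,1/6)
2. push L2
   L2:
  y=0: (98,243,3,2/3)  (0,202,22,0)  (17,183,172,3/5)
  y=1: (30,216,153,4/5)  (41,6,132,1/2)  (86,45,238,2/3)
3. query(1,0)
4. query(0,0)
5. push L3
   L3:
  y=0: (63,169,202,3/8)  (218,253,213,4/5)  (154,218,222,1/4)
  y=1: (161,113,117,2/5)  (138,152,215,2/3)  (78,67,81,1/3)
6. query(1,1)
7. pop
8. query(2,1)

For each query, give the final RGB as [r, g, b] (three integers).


at x=1,y=0 over L1,L2:
+L1 (α=4/5) → [88/5, 744/5, 996/5]
+L2 (α=0) → [88/5, 744/5, 996/5]
→ [18, 149, 199]

query (0,0) [L1,L2] — begin 0,0,0
+L1 (α=4/5) → [704/5, 4, 832/5]
+L2 (α=2/3) → [1684/15, 490/3, 862/15]
→ [112, 163, 57]

query (1,1) [L1,L2,L3] — begin 0,0,0
L1 α=1/7: [209/7, 37/7, 204/7]
L2 α=1/2: [248/7, 79/14, 564/7]
L3 α=2/3: [2180/21, 1445/14, 3574/21]
= [104, 103, 170]

(2,1) stack=L1,L2; from [0,0,0]:
+L1 (α=1/6) → [122/3, 205/6, 71/6]
+L2 (α=2/3) → [638/9, 745/18, 2927/18]
→ [71, 41, 163]


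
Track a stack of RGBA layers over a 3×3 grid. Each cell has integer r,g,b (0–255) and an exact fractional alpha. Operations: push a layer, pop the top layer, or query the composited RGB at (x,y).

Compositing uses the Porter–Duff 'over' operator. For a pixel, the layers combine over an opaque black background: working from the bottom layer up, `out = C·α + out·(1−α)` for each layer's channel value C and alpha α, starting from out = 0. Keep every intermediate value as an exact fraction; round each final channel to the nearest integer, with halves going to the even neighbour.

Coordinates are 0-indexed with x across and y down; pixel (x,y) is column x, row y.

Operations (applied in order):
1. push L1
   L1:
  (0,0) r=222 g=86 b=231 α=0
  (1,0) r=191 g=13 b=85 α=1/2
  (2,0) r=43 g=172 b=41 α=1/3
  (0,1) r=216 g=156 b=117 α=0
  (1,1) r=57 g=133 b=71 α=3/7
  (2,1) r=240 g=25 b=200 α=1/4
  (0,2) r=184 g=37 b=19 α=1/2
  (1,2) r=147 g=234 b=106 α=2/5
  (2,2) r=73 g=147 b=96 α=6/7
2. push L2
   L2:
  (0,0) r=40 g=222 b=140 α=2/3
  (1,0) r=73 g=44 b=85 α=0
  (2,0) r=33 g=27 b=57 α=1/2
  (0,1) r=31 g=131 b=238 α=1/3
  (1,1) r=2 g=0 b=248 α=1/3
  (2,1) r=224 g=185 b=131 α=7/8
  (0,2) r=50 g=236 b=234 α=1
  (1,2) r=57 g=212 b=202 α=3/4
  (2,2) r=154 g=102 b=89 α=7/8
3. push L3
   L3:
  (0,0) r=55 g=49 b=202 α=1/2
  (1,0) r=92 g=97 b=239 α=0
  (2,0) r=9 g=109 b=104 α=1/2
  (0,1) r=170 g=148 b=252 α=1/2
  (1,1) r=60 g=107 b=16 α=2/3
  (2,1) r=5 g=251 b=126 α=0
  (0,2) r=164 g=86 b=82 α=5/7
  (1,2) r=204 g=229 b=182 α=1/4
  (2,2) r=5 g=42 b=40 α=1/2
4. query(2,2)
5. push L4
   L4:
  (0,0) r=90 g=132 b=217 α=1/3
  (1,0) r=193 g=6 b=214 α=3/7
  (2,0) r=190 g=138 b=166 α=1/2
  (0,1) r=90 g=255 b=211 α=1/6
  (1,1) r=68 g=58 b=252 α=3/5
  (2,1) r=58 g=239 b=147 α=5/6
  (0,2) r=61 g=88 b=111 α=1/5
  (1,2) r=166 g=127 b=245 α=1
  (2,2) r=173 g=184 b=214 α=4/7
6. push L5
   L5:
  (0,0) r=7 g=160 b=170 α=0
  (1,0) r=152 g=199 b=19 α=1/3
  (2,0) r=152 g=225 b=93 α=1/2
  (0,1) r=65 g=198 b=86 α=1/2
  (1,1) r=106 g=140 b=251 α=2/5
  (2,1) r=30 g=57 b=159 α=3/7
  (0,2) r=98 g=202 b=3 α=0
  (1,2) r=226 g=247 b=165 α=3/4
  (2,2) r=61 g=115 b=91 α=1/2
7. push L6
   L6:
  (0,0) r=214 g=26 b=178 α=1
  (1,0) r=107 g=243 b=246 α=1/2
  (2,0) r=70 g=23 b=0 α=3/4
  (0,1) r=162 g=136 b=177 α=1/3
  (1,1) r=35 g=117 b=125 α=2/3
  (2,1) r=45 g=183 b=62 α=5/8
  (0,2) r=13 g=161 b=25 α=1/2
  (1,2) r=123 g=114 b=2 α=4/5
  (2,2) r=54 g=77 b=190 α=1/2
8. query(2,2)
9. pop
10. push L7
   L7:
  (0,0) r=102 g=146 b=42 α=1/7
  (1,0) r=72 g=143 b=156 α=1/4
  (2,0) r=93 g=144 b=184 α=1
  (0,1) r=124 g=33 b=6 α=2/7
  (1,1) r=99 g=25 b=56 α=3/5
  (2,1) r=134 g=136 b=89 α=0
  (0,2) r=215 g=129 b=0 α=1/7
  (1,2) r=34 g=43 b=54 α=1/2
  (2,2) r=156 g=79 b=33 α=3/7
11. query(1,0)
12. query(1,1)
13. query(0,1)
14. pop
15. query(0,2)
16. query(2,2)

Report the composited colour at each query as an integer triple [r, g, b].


(2,2) stack=L1,L2,L3; from [0,0,0]:
+L1 (α=6/7) → [438/7, 126, 576/7]
+L2 (α=7/8) → [998/7, 105, 4937/56]
+L3 (α=1/2) → [1033/14, 147/2, 7177/112]
= [74, 74, 64]

query (2,2) [L1,L2,L3,L4,L5,L6] — begin 0,0,0
after L1 α=6/7: [438/7, 126, 576/7]
after L2 α=7/8: [998/7, 105, 4937/56]
after L3 α=1/2: [1033/14, 147/2, 7177/112]
after L4 α=4/7: [12787/98, 1913/14, 117403/784]
after L5 α=1/2: [18765/196, 3523/28, 188747/1568]
after L6 α=1/2: [29349/392, 5679/56, 486667/3136]
= [75, 101, 155]

at x=1,y=0 over L1,L2,L3,L4,L5,L7:
+L1 (α=1/2) → [191/2, 13/2, 85/2]
+L2 (α=0) → [191/2, 13/2, 85/2]
+L3 (α=0) → [191/2, 13/2, 85/2]
+L4 (α=3/7) → [961/7, 44/7, 116]
+L5 (α=1/3) → [2986/21, 1481/21, 251/3]
+L7 (α=1/4) → [1745/14, 1241/14, 407/4]
→ [125, 89, 102]

(1,1) stack=L1,L2,L3,L4,L5,L7; from [0,0,0]:
+L1 (α=3/7) → [171/7, 57, 213/7]
+L2 (α=1/3) → [356/21, 38, 2162/21]
+L3 (α=2/3) → [2876/63, 84, 2834/63]
+L4 (α=3/5) → [18604/315, 342/5, 53296/315]
+L5 (α=2/5) → [40864/525, 2426/25, 106006/525]
+L7 (α=3/5) → [237653/2625, 6727/125, 300212/2625]
= [91, 54, 114]

query (0,1) [L1,L2,L3,L4,L5,L7] — begin 0,0,0
L1 α=0: [0, 0, 0]
L2 α=1/3: [31/3, 131/3, 238/3]
L3 α=1/2: [541/6, 575/6, 497/3]
L4 α=1/6: [3245/36, 4405/36, 1559/9]
L5 α=1/2: [5585/72, 11533/72, 2333/18]
L7 α=2/7: [45781/504, 62417/504, 11881/126]
→ [91, 124, 94]

at x=0,y=2 over L1,L2,L3,L4,L5:
+L1 (α=1/2) → [92, 37/2, 19/2]
+L2 (α=1) → [50, 236, 234]
+L3 (α=5/7) → [920/7, 902/7, 878/7]
+L4 (α=1/5) → [4107/35, 4224/35, 4289/35]
+L5 (α=0) → [4107/35, 4224/35, 4289/35]
= [117, 121, 123]

(2,2) stack=L1,L2,L3,L4,L5; from [0,0,0]:
after L1 α=6/7: [438/7, 126, 576/7]
after L2 α=7/8: [998/7, 105, 4937/56]
after L3 α=1/2: [1033/14, 147/2, 7177/112]
after L4 α=4/7: [12787/98, 1913/14, 117403/784]
after L5 α=1/2: [18765/196, 3523/28, 188747/1568]
= [96, 126, 120]


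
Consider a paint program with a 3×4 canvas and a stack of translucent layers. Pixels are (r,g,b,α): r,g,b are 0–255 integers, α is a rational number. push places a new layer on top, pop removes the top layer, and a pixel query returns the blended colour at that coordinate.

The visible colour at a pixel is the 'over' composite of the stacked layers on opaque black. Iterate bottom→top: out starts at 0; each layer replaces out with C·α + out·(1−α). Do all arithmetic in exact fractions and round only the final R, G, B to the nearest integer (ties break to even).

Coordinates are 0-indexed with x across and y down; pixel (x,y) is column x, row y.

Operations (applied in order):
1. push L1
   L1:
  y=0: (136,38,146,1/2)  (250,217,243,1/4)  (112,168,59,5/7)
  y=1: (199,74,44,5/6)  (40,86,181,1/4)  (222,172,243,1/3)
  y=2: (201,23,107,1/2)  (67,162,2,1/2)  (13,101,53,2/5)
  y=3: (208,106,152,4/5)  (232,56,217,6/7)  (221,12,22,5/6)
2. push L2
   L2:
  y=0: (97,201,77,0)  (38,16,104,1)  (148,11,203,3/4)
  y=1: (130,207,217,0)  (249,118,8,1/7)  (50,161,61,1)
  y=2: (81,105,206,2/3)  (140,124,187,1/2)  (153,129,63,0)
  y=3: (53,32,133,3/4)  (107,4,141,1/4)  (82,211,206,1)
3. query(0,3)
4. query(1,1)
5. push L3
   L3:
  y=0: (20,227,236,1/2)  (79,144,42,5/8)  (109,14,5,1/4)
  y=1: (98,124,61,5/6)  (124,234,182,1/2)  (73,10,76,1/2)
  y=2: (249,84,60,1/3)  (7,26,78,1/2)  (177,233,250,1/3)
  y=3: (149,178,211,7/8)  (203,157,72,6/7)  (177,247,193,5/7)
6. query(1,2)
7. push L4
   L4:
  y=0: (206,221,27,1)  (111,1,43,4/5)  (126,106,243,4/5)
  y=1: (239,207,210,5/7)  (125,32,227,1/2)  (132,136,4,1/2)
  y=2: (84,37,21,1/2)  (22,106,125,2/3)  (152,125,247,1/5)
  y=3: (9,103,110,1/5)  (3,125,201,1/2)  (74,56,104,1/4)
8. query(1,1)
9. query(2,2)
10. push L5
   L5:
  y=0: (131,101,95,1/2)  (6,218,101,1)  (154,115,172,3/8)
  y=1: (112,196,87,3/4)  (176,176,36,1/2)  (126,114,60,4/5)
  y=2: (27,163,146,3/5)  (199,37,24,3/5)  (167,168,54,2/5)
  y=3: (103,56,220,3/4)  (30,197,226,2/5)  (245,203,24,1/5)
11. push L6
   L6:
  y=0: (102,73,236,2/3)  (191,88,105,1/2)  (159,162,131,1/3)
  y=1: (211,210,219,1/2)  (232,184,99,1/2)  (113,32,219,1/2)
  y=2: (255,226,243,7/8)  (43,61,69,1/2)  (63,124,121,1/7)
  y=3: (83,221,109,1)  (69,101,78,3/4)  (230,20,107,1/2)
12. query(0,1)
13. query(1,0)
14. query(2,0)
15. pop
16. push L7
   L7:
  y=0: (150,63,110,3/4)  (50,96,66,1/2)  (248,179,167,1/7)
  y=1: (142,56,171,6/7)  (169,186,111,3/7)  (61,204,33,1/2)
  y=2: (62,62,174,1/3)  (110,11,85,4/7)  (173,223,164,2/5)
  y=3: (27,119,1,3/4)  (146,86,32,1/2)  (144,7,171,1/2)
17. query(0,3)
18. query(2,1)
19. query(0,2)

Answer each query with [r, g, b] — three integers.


(0,3) stack=L1,L2; from [0,0,0]:
L1 α=4/5: [832/5, 424/5, 608/5]
L2 α=3/4: [1627/20, 226/5, 2603/20]
= [81, 45, 130]

at x=1,y=1 over L1,L2:
after L1 α=1/4: [10, 43/2, 181/4]
after L2 α=1/7: [309/7, 247/7, 559/14]
= [44, 35, 40]

(1,2) stack=L1,L2,L3; from [0,0,0]:
L1 α=1/2: [67/2, 81, 1]
L2 α=1/2: [347/4, 205/2, 94]
L3 α=1/2: [375/8, 257/4, 86]
= [47, 64, 86]

query (1,1) [L1,L2,L3,L4] — begin 0,0,0
L1 α=1/4: [10, 43/2, 181/4]
L2 α=1/7: [309/7, 247/7, 559/14]
L3 α=1/2: [1177/14, 1885/14, 3107/28]
L4 α=1/2: [2927/28, 2333/28, 9463/56]
= [105, 83, 169]

at x=2,y=2 over L1,L2,L3,L4:
+L1 (α=2/5) → [26/5, 202/5, 106/5]
+L2 (α=0) → [26/5, 202/5, 106/5]
+L3 (α=1/3) → [937/15, 523/5, 1462/15]
+L4 (α=1/5) → [6028/75, 2717/25, 9553/75]
= [80, 109, 127]

(0,1) stack=L1,L2,L3,L4,L5,L6; from [0,0,0]:
L1 α=5/6: [995/6, 185/3, 110/3]
L2 α=0: [995/6, 185/3, 110/3]
L3 α=5/6: [3935/36, 2045/18, 1025/18]
L4 α=5/7: [3635/18, 11360/63, 10475/63]
L5 α=3/4: [9683/72, 12101/63, 13459/126]
L6 α=1/2: [24875/144, 25331/126, 41053/252]
rounded: [173, 201, 163]

at x=1,y=0 over L1,L2,L3,L4,L5,L6:
+L1 (α=1/4) → [125/2, 217/4, 243/4]
+L2 (α=1) → [38, 16, 104]
+L3 (α=5/8) → [509/8, 96, 261/4]
+L4 (α=4/5) → [4061/40, 20, 949/20]
+L5 (α=1) → [6, 218, 101]
+L6 (α=1/2) → [197/2, 153, 103]
rounded: [98, 153, 103]

(2,0) stack=L1,L2,L3,L4,L5,L6; from [0,0,0]:
+L1 (α=5/7) → [80, 120, 295/7]
+L2 (α=3/4) → [131, 153/4, 2279/14]
+L3 (α=1/4) → [251/2, 515/16, 6907/56]
+L4 (α=4/5) → [1259/10, 7299/80, 61339/280]
+L5 (α=3/8) → [2183/16, 12819/128, 90235/448]
+L6 (α=1/3) → [3455/24, 7729/64, 119579/672]
rounded: [144, 121, 178]

query (0,3) [L1,L2,L3,L4,L5,L7] — begin 0,0,0
+L1 (α=4/5) → [832/5, 424/5, 608/5]
+L2 (α=3/4) → [1627/20, 226/5, 2603/20]
+L3 (α=7/8) → [22487/160, 807/5, 32143/160]
+L4 (α=1/5) → [22847/200, 3743/25, 36543/200]
+L5 (α=3/4) → [84647/800, 7943/100, 168543/800]
+L7 (α=3/4) → [149447/3200, 43643/400, 170943/3200]
rounded: [47, 109, 53]

query (2,1) [L1,L2,L3,L4,L5,L7] — begin 0,0,0
L1 α=1/3: [74, 172/3, 81]
L2 α=1: [50, 161, 61]
L3 α=1/2: [123/2, 171/2, 137/2]
L4 α=1/2: [387/4, 443/4, 145/4]
L5 α=4/5: [2403/20, 2267/20, 221/4]
L7 α=1/2: [3623/40, 6347/40, 353/8]
rounded: [91, 159, 44]

(0,2) stack=L1,L2,L3,L4,L5,L7; from [0,0,0]:
L1 α=1/2: [201/2, 23/2, 107/2]
L2 α=2/3: [175/2, 443/6, 931/6]
L3 α=1/3: [424/3, 695/9, 1111/9]
L4 α=1/2: [338/3, 514/9, 650/9]
L5 α=3/5: [919/15, 5429/45, 5242/45]
L7 α=1/3: [2768/45, 13648/135, 18314/135]
rounded: [62, 101, 136]


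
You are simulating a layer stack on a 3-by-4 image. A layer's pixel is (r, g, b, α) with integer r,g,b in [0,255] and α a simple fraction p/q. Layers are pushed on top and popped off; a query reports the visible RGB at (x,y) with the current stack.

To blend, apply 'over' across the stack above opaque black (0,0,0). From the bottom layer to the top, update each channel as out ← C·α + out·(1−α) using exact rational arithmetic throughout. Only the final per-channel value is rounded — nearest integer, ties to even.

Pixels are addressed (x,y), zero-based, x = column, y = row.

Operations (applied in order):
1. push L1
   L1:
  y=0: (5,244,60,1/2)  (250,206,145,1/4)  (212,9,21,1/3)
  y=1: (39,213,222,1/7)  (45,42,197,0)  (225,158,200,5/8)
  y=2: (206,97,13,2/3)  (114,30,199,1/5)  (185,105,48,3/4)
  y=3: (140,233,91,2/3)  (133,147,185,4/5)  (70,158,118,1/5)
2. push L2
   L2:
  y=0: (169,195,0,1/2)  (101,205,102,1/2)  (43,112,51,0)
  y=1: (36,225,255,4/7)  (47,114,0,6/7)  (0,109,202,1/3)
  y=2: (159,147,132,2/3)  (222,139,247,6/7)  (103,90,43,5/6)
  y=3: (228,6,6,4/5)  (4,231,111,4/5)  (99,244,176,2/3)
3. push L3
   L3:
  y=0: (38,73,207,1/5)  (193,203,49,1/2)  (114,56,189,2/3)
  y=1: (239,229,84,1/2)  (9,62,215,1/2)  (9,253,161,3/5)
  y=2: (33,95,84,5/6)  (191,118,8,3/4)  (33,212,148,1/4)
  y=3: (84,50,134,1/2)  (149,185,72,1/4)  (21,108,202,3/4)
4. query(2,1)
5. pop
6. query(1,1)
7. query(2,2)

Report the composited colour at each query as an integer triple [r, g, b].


at x=2,y=1 over L1,L2,L3:
+L1 (α=5/8) → [1125/8, 395/4, 125]
+L2 (α=1/3) → [375/4, 613/6, 452/3]
+L3 (α=3/5) → [429/10, 578/3, 2353/15]
= [43, 193, 157]

at x=1,y=1 over L1,L2:
after L1 α=0: [0, 0, 0]
after L2 α=6/7: [282/7, 684/7, 0]
rounded: [40, 98, 0]

query (2,2) [L1,L2] — begin 0,0,0
+L1 (α=3/4) → [555/4, 315/4, 36]
+L2 (α=5/6) → [2615/24, 705/8, 251/6]
= [109, 88, 42]


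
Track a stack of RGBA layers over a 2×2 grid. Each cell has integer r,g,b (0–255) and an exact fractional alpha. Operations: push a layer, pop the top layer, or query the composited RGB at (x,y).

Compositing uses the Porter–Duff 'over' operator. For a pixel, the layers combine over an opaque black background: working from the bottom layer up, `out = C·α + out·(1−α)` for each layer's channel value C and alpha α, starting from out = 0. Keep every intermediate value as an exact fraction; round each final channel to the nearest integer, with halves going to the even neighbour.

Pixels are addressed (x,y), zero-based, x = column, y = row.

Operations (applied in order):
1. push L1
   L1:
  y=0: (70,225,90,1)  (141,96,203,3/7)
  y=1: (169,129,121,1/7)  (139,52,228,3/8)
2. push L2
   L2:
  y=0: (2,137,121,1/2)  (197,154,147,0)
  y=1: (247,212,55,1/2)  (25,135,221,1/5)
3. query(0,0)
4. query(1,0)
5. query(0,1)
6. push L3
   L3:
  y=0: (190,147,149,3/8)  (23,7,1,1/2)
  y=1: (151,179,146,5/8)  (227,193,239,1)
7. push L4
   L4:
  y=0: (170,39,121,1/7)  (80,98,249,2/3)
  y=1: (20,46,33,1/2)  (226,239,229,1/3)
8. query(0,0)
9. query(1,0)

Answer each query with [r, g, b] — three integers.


query (0,0) [L1,L2] — begin 0,0,0
after L1 α=1: [70, 225, 90]
after L2 α=1/2: [36, 181, 211/2]
= [36, 181, 106]

(1,0) stack=L1,L2; from [0,0,0]:
+L1 (α=3/7) → [423/7, 288/7, 87]
+L2 (α=0) → [423/7, 288/7, 87]
= [60, 41, 87]

query (0,1) [L1,L2] — begin 0,0,0
L1 α=1/7: [169/7, 129/7, 121/7]
L2 α=1/2: [949/7, 1613/14, 253/7]
= [136, 115, 36]

at x=0,y=0 over L1,L2,L3,L4:
+L1 (α=1) → [70, 225, 90]
+L2 (α=1/2) → [36, 181, 211/2]
+L3 (α=3/8) → [375/4, 673/4, 1949/16]
+L4 (α=1/7) → [1465/14, 2097/14, 6815/56]
rounded: [105, 150, 122]

query (1,0) [L1,L2,L3,L4] — begin 0,0,0
after L1 α=3/7: [423/7, 288/7, 87]
after L2 α=0: [423/7, 288/7, 87]
after L3 α=1/2: [292/7, 337/14, 44]
after L4 α=2/3: [1412/21, 1027/14, 542/3]
= [67, 73, 181]


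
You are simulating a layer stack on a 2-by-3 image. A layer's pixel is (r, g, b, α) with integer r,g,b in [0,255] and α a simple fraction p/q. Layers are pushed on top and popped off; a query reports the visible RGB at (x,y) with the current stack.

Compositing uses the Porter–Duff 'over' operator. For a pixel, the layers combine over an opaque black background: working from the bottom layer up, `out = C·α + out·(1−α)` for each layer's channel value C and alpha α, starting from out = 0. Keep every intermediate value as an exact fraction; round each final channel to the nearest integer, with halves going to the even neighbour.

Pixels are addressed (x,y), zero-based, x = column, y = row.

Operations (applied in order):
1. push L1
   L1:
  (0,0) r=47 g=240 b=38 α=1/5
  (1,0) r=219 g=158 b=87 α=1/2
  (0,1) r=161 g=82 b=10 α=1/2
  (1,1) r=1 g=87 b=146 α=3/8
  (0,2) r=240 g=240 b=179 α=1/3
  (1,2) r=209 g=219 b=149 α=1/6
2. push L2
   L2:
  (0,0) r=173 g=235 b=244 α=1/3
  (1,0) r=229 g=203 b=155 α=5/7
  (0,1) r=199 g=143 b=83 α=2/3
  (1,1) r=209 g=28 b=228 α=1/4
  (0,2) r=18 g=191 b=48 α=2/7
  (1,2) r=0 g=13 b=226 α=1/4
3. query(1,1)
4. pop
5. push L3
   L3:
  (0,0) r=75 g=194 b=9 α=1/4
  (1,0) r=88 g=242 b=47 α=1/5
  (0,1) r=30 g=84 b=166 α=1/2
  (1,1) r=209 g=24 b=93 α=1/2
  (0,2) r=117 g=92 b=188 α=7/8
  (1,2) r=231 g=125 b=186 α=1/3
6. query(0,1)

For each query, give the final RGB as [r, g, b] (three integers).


(1,1) stack=L1,L2; from [0,0,0]:
+L1 (α=3/8) → [3/8, 261/8, 219/4]
+L2 (α=1/4) → [1681/32, 1007/32, 1569/16]
→ [53, 31, 98]

query (0,1) [L1,L3] — begin 0,0,0
after L1 α=1/2: [161/2, 41, 5]
after L3 α=1/2: [221/4, 125/2, 171/2]
→ [55, 62, 86]


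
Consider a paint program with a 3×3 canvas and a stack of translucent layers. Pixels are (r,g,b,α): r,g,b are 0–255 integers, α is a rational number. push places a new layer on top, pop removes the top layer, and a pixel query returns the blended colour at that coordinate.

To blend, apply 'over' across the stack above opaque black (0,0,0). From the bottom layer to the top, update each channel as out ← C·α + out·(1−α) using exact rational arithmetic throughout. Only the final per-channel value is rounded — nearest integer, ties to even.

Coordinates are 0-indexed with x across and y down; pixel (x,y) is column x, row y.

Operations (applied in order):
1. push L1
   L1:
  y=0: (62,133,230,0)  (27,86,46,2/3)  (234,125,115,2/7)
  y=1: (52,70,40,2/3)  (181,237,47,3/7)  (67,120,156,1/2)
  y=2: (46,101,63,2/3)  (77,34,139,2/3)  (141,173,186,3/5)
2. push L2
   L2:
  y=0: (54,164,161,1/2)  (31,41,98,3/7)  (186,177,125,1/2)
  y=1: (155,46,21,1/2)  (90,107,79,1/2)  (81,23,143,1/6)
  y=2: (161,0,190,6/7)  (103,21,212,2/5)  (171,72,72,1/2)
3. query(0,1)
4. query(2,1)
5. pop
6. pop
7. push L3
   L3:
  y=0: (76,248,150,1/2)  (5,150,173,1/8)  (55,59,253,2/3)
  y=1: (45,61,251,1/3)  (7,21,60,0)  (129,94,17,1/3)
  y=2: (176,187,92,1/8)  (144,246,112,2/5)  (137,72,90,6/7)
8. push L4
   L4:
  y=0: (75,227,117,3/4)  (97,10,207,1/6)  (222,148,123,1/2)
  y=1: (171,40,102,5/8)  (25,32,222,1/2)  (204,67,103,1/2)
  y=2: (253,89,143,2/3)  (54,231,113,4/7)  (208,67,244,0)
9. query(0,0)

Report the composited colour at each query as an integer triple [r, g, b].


at x=0,y=1 over L1,L2:
L1 α=2/3: [104/3, 140/3, 80/3]
L2 α=1/2: [569/6, 139/3, 143/6]
rounded: [95, 46, 24]

query (2,1) [L1,L2] — begin 0,0,0
+L1 (α=1/2) → [67/2, 60, 78]
+L2 (α=1/6) → [497/12, 323/6, 533/6]
= [41, 54, 89]

query (0,0) [L3,L4] — begin 0,0,0
L3 α=1/2: [38, 124, 75]
L4 α=3/4: [263/4, 805/4, 213/2]
rounded: [66, 201, 106]


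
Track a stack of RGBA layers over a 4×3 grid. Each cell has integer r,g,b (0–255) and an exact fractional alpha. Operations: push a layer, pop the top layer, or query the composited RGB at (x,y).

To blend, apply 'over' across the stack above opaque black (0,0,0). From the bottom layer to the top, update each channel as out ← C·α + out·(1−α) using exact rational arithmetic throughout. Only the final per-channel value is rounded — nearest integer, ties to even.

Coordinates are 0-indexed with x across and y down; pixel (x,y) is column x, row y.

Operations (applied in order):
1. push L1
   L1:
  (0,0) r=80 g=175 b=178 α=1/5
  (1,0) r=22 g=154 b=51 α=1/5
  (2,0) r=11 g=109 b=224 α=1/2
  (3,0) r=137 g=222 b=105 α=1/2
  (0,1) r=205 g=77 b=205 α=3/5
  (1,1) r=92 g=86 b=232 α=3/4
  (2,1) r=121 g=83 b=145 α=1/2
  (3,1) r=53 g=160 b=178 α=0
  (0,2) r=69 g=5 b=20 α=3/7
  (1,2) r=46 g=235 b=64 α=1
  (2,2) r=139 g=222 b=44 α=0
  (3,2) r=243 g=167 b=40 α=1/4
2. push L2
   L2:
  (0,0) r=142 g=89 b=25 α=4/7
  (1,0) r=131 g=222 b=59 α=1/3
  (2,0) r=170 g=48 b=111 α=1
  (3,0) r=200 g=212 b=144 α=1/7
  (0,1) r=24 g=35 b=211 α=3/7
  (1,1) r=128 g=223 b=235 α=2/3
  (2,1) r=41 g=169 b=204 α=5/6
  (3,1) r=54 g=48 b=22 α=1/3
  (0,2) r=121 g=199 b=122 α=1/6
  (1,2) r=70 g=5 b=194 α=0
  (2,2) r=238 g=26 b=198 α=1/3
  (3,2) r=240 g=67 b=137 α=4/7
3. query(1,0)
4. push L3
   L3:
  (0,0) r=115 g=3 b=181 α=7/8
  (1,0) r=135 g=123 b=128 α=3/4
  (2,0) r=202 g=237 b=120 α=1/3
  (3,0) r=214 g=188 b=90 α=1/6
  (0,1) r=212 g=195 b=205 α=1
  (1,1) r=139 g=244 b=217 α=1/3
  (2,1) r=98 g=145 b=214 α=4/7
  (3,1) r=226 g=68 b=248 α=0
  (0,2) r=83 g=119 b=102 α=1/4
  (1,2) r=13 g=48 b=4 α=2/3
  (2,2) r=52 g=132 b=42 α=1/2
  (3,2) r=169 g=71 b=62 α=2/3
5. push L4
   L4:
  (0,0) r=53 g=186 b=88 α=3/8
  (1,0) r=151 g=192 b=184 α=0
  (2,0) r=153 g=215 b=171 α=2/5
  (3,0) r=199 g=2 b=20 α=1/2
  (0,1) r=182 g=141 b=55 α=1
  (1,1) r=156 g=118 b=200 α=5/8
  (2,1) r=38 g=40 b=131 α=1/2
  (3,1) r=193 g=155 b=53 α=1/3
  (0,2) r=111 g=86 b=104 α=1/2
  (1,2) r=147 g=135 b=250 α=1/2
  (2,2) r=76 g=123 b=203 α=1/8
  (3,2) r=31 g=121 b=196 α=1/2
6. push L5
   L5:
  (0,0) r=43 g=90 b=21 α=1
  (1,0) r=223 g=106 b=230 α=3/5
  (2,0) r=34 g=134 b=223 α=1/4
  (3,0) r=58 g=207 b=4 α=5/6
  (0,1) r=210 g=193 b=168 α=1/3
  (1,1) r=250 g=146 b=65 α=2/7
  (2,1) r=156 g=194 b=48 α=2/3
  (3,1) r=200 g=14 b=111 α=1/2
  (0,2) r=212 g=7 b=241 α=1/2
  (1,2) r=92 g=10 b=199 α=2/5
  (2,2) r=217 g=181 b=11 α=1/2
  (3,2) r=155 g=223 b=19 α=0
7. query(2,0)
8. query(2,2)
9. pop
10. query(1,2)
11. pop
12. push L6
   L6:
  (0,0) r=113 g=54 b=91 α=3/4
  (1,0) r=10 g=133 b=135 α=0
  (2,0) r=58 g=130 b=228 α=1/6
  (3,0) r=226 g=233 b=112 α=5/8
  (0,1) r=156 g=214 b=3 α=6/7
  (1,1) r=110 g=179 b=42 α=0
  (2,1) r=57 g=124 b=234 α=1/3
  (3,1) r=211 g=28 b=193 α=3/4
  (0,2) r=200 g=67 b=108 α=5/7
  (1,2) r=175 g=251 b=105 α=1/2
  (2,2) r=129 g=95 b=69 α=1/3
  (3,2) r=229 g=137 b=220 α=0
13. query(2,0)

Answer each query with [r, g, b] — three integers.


(1,0) stack=L1,L2; from [0,0,0]:
after L1 α=1/5: [22/5, 154/5, 51/5]
after L2 α=1/3: [233/5, 1418/15, 397/15]
→ [47, 95, 26]

(2,0) stack=L1,L2,L3,L4,L5; from [0,0,0]:
L1 α=1/2: [11/2, 109/2, 112]
L2 α=1: [170, 48, 111]
L3 α=1/3: [542/3, 111, 114]
L4 α=2/5: [848/5, 763/5, 684/5]
L5 α=1/4: [1357/10, 2959/20, 3167/20]
→ [136, 148, 158]

query (2,2) [L1,L2,L3,L4,L5] — begin 0,0,0
+L1 (α=0) → [0, 0, 0]
+L2 (α=1/3) → [238/3, 26/3, 66]
+L3 (α=1/2) → [197/3, 211/3, 54]
+L4 (α=1/8) → [1607/24, 923/12, 581/8]
+L5 (α=1/2) → [6815/48, 3095/24, 669/16]
→ [142, 129, 42]

(1,2) stack=L1,L2,L3,L4; from [0,0,0]:
L1 α=1: [46, 235, 64]
L2 α=0: [46, 235, 64]
L3 α=2/3: [24, 331/3, 24]
L4 α=1/2: [171/2, 368/3, 137]
= [86, 123, 137]

query (2,0) [L1,L2,L3,L6] — begin 0,0,0
+L1 (α=1/2) → [11/2, 109/2, 112]
+L2 (α=1) → [170, 48, 111]
+L3 (α=1/3) → [542/3, 111, 114]
+L6 (α=1/6) → [1442/9, 685/6, 133]
rounded: [160, 114, 133]


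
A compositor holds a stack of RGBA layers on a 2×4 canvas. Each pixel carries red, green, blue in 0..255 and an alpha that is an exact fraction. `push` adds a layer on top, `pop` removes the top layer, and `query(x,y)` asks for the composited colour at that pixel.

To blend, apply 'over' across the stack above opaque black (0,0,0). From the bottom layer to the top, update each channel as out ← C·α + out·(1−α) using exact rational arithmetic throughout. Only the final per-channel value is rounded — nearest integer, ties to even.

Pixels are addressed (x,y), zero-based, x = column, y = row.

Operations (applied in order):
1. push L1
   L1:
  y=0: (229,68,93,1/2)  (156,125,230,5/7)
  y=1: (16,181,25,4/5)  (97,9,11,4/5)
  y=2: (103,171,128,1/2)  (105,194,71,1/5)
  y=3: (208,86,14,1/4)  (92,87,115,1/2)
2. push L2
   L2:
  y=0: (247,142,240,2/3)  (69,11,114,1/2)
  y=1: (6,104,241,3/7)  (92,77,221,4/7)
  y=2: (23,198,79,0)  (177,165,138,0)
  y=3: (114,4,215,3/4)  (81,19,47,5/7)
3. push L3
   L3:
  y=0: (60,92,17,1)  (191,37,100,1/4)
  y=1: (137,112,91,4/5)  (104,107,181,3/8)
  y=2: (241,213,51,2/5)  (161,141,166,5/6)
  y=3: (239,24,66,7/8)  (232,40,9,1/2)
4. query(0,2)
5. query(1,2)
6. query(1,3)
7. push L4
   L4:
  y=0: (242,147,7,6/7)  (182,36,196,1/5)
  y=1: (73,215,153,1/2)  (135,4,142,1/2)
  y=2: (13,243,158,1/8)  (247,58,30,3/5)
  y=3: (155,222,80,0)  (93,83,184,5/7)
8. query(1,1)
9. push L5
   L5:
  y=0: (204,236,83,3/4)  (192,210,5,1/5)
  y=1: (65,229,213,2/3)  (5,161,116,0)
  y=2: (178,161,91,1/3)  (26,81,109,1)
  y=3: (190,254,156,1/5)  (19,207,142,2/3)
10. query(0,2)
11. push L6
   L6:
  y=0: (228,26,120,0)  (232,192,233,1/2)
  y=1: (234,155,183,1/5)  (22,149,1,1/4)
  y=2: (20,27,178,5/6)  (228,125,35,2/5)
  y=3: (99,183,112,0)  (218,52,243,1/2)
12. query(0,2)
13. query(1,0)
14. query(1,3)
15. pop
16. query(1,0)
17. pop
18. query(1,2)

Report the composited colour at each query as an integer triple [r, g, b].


query (0,2) [L1,L2,L3] — begin 0,0,0
after L1 α=1/2: [103/2, 171/2, 64]
after L2 α=0: [103/2, 171/2, 64]
after L3 α=2/5: [1273/10, 273/2, 294/5]
→ [127, 136, 59]

query (1,2) [L1,L2,L3] — begin 0,0,0
after L1 α=1/5: [21, 194/5, 71/5]
after L2 α=0: [21, 194/5, 71/5]
after L3 α=5/6: [413/3, 3719/30, 1407/10]
→ [138, 124, 141]

at x=1,y=3 over L1,L2,L3:
after L1 α=1/2: [46, 87/2, 115/2]
after L2 α=5/7: [71, 26, 50]
after L3 α=1/2: [303/2, 33, 59/2]
= [152, 33, 30]

at x=1,y=1 over L1,L2,L3,L4:
+L1 (α=4/5) → [388/5, 36/5, 44/5]
+L2 (α=4/7) → [3004/35, 1648/35, 4552/35]
+L3 (α=3/8) → [1297/14, 3895/56, 8353/56]
+L4 (α=1/2) → [3187/28, 4119/112, 16305/112]
→ [114, 37, 146]

query (0,2) [L1,L2,L3,L4,L5] — begin 0,0,0
L1 α=1/2: [103/2, 171/2, 64]
L2 α=0: [103/2, 171/2, 64]
L3 α=2/5: [1273/10, 273/2, 294/5]
L4 α=1/8: [9041/80, 2397/16, 356/5]
L5 α=1/3: [5387/40, 3685/24, 389/5]
rounded: [135, 154, 78]

at x=0,y=2 over L1,L2,L3,L4,L5,L6:
after L1 α=1/2: [103/2, 171/2, 64]
after L2 α=0: [103/2, 171/2, 64]
after L3 α=2/5: [1273/10, 273/2, 294/5]
after L4 α=1/8: [9041/80, 2397/16, 356/5]
after L5 α=1/3: [5387/40, 3685/24, 389/5]
after L6 α=5/6: [3129/80, 6925/144, 1613/10]
→ [39, 48, 161]

query (1,0) [L1,L2,L3,L4,L5,L6] — begin 0,0,0
after L1 α=5/7: [780/7, 625/7, 1150/7]
after L2 α=1/2: [1263/14, 351/7, 974/7]
after L3 α=1/4: [6463/56, 328/7, 1811/14]
after L4 α=1/5: [9011/70, 1564/35, 4994/35]
after L5 α=1/5: [24742/175, 13606/175, 20151/175]
after L6 α=1/2: [32671/175, 23603/175, 30463/175]
= [187, 135, 174]

query (1,3) [L1,L2,L3,L4,L5,L6] — begin 0,0,0
+L1 (α=1/2) → [46, 87/2, 115/2]
+L2 (α=5/7) → [71, 26, 50]
+L3 (α=1/2) → [303/2, 33, 59/2]
+L4 (α=5/7) → [768/7, 481/7, 979/7]
+L5 (α=2/3) → [1034/21, 3379/21, 989/7]
+L6 (α=1/2) → [2806/21, 4471/42, 1345/7]
→ [134, 106, 192]

at x=1,y=0 over L1,L2,L3,L4,L5:
+L1 (α=5/7) → [780/7, 625/7, 1150/7]
+L2 (α=1/2) → [1263/14, 351/7, 974/7]
+L3 (α=1/4) → [6463/56, 328/7, 1811/14]
+L4 (α=1/5) → [9011/70, 1564/35, 4994/35]
+L5 (α=1/5) → [24742/175, 13606/175, 20151/175]
rounded: [141, 78, 115]

(1,2) stack=L1,L2,L3,L4; from [0,0,0]:
+L1 (α=1/5) → [21, 194/5, 71/5]
+L2 (α=0) → [21, 194/5, 71/5]
+L3 (α=5/6) → [413/3, 3719/30, 1407/10]
+L4 (α=3/5) → [3049/15, 6329/75, 1857/25]
= [203, 84, 74]


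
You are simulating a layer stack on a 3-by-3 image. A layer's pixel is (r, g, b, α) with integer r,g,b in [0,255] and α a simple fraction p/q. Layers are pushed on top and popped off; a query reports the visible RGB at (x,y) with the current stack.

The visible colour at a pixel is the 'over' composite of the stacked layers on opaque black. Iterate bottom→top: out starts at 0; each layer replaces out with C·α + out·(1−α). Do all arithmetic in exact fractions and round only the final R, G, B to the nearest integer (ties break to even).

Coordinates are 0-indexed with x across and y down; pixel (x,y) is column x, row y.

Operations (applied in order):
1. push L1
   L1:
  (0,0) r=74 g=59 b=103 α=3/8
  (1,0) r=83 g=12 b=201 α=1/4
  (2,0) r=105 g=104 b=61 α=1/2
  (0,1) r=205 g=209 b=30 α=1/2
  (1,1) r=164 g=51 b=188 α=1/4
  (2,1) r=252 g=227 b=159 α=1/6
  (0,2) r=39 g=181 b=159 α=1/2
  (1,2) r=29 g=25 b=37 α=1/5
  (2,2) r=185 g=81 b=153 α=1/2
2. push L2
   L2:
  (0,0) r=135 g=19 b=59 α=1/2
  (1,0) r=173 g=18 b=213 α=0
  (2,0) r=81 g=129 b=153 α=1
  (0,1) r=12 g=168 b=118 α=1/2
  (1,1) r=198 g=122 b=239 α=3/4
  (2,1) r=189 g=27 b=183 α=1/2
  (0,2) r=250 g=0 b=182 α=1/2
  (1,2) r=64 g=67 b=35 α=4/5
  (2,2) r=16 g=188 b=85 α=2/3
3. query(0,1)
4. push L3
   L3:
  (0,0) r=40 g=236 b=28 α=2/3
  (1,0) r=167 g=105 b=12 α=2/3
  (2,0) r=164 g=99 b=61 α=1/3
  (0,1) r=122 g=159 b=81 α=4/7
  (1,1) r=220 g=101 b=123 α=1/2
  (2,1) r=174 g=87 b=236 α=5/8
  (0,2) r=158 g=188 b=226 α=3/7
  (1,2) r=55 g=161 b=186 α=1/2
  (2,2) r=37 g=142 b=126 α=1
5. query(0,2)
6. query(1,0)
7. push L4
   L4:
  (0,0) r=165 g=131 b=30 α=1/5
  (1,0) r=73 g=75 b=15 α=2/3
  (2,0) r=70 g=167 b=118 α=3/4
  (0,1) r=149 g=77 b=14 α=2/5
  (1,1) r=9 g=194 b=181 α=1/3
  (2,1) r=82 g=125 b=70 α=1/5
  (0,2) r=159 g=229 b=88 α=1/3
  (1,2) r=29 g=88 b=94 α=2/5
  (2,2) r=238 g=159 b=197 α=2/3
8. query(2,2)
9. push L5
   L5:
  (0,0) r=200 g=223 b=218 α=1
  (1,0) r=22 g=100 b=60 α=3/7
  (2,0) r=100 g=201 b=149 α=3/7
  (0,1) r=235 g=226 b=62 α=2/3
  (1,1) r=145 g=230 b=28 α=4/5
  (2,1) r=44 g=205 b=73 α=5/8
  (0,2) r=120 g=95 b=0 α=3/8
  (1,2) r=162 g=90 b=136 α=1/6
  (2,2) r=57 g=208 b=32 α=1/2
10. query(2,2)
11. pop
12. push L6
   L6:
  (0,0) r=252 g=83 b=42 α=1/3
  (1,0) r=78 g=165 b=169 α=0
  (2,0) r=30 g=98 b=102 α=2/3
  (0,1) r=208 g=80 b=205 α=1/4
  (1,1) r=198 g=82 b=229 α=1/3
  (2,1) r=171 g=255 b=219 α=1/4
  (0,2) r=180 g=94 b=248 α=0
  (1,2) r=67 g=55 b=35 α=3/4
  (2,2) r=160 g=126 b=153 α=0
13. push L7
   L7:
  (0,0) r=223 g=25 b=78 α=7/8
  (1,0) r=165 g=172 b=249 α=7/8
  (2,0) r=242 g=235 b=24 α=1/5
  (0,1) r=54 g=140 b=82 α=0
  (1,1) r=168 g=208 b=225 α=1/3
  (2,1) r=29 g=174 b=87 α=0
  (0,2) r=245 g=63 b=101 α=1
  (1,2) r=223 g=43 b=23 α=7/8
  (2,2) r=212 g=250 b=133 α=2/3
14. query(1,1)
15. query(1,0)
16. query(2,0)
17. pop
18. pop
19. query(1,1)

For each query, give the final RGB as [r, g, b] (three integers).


(0,1) stack=L1,L2; from [0,0,0]:
L1 α=1/2: [205/2, 209/2, 15]
L2 α=1/2: [229/4, 545/4, 133/2]
= [57, 136, 66]

(0,2) stack=L1,L2,L3; from [0,0,0]:
after L1 α=1/2: [39/2, 181/2, 159/2]
after L2 α=1/2: [539/4, 181/4, 523/4]
after L3 α=3/7: [1013/7, 745/7, 1201/7]
rounded: [145, 106, 172]

query (1,0) [L1,L2,L3] — begin 0,0,0
+L1 (α=1/4) → [83/4, 3, 201/4]
+L2 (α=0) → [83/4, 3, 201/4]
+L3 (α=2/3) → [473/4, 71, 99/4]
→ [118, 71, 25]

(2,2) stack=L1,L2,L3,L4; from [0,0,0]:
after L1 α=1/2: [185/2, 81/2, 153/2]
after L2 α=2/3: [83/2, 833/6, 493/6]
after L3 α=1: [37, 142, 126]
after L4 α=2/3: [171, 460/3, 520/3]
→ [171, 153, 173]

(2,2) stack=L1,L2,L3,L4,L5; from [0,0,0]:
L1 α=1/2: [185/2, 81/2, 153/2]
L2 α=2/3: [83/2, 833/6, 493/6]
L3 α=1: [37, 142, 126]
L4 α=2/3: [171, 460/3, 520/3]
L5 α=1/2: [114, 542/3, 308/3]
= [114, 181, 103]

query (1,1) [L1,L2,L3,L4,L6,L7] — begin 0,0,0
after L1 α=1/4: [41, 51/4, 47]
after L2 α=3/4: [635/4, 1515/16, 191]
after L3 α=1/2: [1515/8, 3131/32, 157]
after L4 α=1/3: [517/4, 6235/48, 165]
after L6 α=1/3: [913/6, 8203/72, 559/3]
after L7 α=1/3: [1417/9, 15691/108, 1793/9]
rounded: [157, 145, 199]

(1,0) stack=L1,L2,L3,L4,L6,L7; from [0,0,0]:
after L1 α=1/4: [83/4, 3, 201/4]
after L2 α=0: [83/4, 3, 201/4]
after L3 α=2/3: [473/4, 71, 99/4]
after L4 α=2/3: [1057/12, 221/3, 73/4]
after L6 α=0: [1057/12, 221/3, 73/4]
after L7 α=7/8: [14917/96, 3833/24, 7045/32]
→ [155, 160, 220]

query (2,0) [L1,L2,L3,L4,L6,L7] — begin 0,0,0
L1 α=1/2: [105/2, 52, 61/2]
L2 α=1: [81, 129, 153]
L3 α=1/3: [326/3, 119, 367/3]
L4 α=3/4: [239/3, 155, 1429/12]
L6 α=2/3: [419/9, 117, 3877/36]
L7 α=1/5: [3854/45, 703/5, 4093/45]
rounded: [86, 141, 91]

(1,1) stack=L1,L2,L3,L4; from [0,0,0]:
after L1 α=1/4: [41, 51/4, 47]
after L2 α=3/4: [635/4, 1515/16, 191]
after L3 α=1/2: [1515/8, 3131/32, 157]
after L4 α=1/3: [517/4, 6235/48, 165]
rounded: [129, 130, 165]
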